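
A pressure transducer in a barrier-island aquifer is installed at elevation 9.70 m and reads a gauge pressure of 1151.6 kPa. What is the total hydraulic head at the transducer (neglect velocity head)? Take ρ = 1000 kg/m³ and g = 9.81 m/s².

h ≈ 127.09 m

ψ = P/(ρg) = 1151.6×1000 / (1000 × 9.81) = 117.39 m.
h = z + ψ = 9.70 + 117.39 = 127.09 m.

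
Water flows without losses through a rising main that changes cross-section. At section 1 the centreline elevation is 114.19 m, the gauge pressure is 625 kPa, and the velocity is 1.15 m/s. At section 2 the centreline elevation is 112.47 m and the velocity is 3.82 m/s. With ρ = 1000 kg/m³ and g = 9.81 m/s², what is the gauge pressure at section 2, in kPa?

Pressure head at 1: ψ₁ = P₁/(ρg) = 625×1000 / (1000 × 9.81) = 63.71 m.
Velocity heads: v₁²/2g = 1.15²/19.62 = 0.067 m; v₂²/2g = 3.82²/19.62 = 0.744 m.
Total head H = z₁ + ψ₁ + v₁²/2g = 114.19 + 63.71 + 0.067 = 177.97 m.
ψ₂ = H − z₂ − v₂²/2g = 177.97 − 112.47 − 0.744 = 64.76 m.
P₂ = ρgψ₂ = 1000 × 9.81 × 64.76 ≈ 635 kPa.

P₂ ≈ 635 kPa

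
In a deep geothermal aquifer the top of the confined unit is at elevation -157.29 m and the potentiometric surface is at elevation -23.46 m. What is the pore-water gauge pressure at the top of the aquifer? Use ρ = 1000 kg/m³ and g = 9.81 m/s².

P ≈ 1310 kPa

Pressure head at the aquifer top: ψ = h − z = -23.46 − (-157.29) = 133.83 m.
P = ρgψ = 1000 × 9.81 × 133.83 = 1312872 Pa ≈ 1310 kPa.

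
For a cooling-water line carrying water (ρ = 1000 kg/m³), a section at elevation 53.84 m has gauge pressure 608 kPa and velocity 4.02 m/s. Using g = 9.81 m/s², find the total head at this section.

h ≈ 116.64 m

Pressure head ψ = P/(ρg) = 608×1000 / (1000 × 9.81) = 61.98 m.
Velocity head = v²/(2g) = 4.02² / (2 × 9.81) = 0.824 m.
h = z + ψ + v²/(2g) = 53.84 + 61.98 + 0.824 = 116.64 m.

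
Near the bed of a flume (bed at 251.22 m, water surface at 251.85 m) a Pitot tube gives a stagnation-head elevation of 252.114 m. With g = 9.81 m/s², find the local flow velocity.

v ≈ 2.28 m/s

Near the bed, under hydrostatic conditions, the piezometric head (z + ψ) equals the free-surface elevation, 251.85 m.
Velocity head = total − piezometric = 252.114 − 251.85 = 0.264 m.
v = √(2g·h_v) = √(2 × 9.81 × 0.264) = 2.28 m/s.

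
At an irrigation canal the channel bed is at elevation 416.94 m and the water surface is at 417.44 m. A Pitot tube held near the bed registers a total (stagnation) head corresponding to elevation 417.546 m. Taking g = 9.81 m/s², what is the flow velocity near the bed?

v ≈ 1.44 m/s

Near the bed, under hydrostatic conditions, the piezometric head (z + ψ) equals the free-surface elevation, 417.44 m.
Velocity head = total − piezometric = 417.546 − 417.44 = 0.106 m.
v = √(2g·h_v) = √(2 × 9.81 × 0.106) = 1.44 m/s.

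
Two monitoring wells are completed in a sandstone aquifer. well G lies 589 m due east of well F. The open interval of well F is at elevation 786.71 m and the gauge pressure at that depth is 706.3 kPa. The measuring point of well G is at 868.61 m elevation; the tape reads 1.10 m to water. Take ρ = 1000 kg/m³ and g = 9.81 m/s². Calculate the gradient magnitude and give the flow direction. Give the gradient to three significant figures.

i ≈ 0.0149; groundwater flows toward the west

Pressure head at well F: ψ = P/(ρg) = 706.3×1000 / (1000 × 9.81) = 72.00 m.
Total head at well F: h = z + ψ = 786.71 + 72.00 = 858.71 m.
Total head at well G: h = 868.61 − 1.10 = 867.51 m.
Head difference: h(well F) − h(well G) = 858.71 − 867.51 = -8.80 m.
Hydraulic gradient: i = |Δh| / L = 8.80 / 589 = 0.0149.
Flow is from higher to lower head: from well G toward well F, i.e. toward the west.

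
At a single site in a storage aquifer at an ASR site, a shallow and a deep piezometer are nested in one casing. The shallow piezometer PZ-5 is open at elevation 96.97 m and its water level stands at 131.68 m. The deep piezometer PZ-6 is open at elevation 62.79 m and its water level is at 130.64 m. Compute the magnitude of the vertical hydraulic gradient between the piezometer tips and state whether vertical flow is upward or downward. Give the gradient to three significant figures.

|i_v| ≈ 0.0304; vertical flow is downward

Total head at PZ-5: h = 131.68 m (water level in the standpipe).
Total head at PZ-6: h = 130.64 m.
Δh = h(PZ-5) − h(PZ-6) = 131.68 − 130.64 = 1.04 m.
Vertical separation Δz = 96.97 − 62.79 = 34.18 m.
|i_v| = |Δh| / Δz = 1.04 / 34.18 = 0.0304.
Head is higher in the shallow piezometer, so vertical flow is downward (recharge condition).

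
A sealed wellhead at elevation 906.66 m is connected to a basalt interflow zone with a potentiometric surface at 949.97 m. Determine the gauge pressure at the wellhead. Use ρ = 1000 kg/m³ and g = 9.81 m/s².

P ≈ 425 kPa

Head above the cap: Δh = 949.97 − 906.66 = 43.31 m.
P = ρgΔh = 1000 × 9.81 × 43.31 = 424871 Pa ≈ 425 kPa.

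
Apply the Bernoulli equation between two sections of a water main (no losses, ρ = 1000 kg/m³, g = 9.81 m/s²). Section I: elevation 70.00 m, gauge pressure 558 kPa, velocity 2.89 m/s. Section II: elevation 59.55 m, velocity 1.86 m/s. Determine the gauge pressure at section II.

P₂ ≈ 663 kPa

Pressure head at I: ψ₁ = P₁/(ρg) = 558×1000 / (1000 × 9.81) = 56.88 m.
Velocity heads: v₁²/2g = 2.89²/19.62 = 0.426 m; v₂²/2g = 1.86²/19.62 = 0.176 m.
Total head H = z₁ + ψ₁ + v₁²/2g = 70.00 + 56.88 + 0.426 = 127.31 m.
ψ₂ = H − z₂ − v₂²/2g = 127.31 − 59.55 − 0.176 = 67.58 m.
P₂ = ρgψ₂ = 1000 × 9.81 × 67.58 ≈ 663 kPa.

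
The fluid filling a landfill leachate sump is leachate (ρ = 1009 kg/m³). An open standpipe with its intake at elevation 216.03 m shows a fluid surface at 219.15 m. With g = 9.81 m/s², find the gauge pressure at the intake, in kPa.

Pressure head ψ = h − z = 219.15 − 216.03 = 3.12 m.
P = ρgψ = 1009 × 9.81 × 3.12 = 30883 Pa ≈ 30.9 kPa.

P ≈ 30.9 kPa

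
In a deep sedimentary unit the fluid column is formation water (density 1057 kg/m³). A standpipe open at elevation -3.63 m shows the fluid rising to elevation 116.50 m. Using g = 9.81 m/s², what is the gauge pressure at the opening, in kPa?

P ≈ 1250 kPa

Pressure head ψ = h − z = 116.50 − (-3.63) = 120.13 m.
P = ρgψ = 1057 × 9.81 × 120.13 = 1245648 Pa ≈ 1250 kPa.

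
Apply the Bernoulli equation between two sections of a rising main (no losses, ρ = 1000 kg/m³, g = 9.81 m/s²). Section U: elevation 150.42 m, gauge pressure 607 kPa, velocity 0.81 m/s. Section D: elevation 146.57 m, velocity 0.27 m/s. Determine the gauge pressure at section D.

P₂ ≈ 645 kPa

Pressure head at U: ψ₁ = P₁/(ρg) = 607×1000 / (1000 × 9.81) = 61.88 m.
Velocity heads: v₁²/2g = 0.81²/19.62 = 0.033 m; v₂²/2g = 0.27²/19.62 = 0.004 m.
Total head H = z₁ + ψ₁ + v₁²/2g = 150.42 + 61.88 + 0.033 = 212.33 m.
ψ₂ = H − z₂ − v₂²/2g = 212.33 − 146.57 − 0.004 = 65.76 m.
P₂ = ρgψ₂ = 1000 × 9.81 × 65.76 ≈ 645 kPa.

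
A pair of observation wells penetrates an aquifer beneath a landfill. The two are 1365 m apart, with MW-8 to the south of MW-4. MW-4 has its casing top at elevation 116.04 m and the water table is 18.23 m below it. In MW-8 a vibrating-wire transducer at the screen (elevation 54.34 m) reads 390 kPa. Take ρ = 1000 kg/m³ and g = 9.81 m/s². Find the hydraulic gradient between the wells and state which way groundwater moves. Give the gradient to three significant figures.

Total head at MW-4: h = 116.04 − 18.23 = 97.81 m.
Pressure head at MW-8: ψ = P/(ρg) = 390×1000 / (1000 × 9.81) = 39.76 m.
Total head at MW-8: h = z + ψ = 54.34 + 39.76 = 94.10 m.
Head difference: h(MW-4) − h(MW-8) = 97.81 − 94.10 = 3.71 m.
Hydraulic gradient: i = |Δh| / L = 3.71 / 1365 = 0.00272.
Flow is from higher to lower head: from MW-4 toward MW-8, i.e. toward the south.

i ≈ 0.00272; groundwater flows toward the south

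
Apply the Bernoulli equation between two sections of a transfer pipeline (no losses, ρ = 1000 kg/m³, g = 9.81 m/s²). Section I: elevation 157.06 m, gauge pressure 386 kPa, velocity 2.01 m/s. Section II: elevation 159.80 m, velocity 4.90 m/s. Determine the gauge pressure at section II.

Pressure head at I: ψ₁ = P₁/(ρg) = 386×1000 / (1000 × 9.81) = 39.35 m.
Velocity heads: v₁²/2g = 2.01²/19.62 = 0.206 m; v₂²/2g = 4.90²/19.62 = 1.224 m.
Total head H = z₁ + ψ₁ + v₁²/2g = 157.06 + 39.35 + 0.206 = 196.62 m.
ψ₂ = H − z₂ − v₂²/2g = 196.62 − 159.80 − 1.224 = 35.60 m.
P₂ = ρgψ₂ = 1000 × 9.81 × 35.60 ≈ 349 kPa.

P₂ ≈ 349 kPa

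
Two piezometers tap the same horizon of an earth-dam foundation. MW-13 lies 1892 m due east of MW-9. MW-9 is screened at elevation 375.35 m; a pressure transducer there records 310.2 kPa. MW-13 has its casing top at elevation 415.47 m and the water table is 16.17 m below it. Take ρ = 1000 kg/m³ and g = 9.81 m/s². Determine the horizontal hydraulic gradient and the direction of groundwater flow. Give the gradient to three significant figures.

i ≈ 0.00405; groundwater flows toward the east

Pressure head at MW-9: ψ = P/(ρg) = 310.2×1000 / (1000 × 9.81) = 31.62 m.
Total head at MW-9: h = z + ψ = 375.35 + 31.62 = 406.97 m.
Total head at MW-13: h = 415.47 − 16.17 = 399.30 m.
Head difference: h(MW-9) − h(MW-13) = 406.97 − 399.30 = 7.67 m.
Hydraulic gradient: i = |Δh| / L = 7.67 / 1892 = 0.00405.
Flow is from higher to lower head: from MW-9 toward MW-13, i.e. toward the east.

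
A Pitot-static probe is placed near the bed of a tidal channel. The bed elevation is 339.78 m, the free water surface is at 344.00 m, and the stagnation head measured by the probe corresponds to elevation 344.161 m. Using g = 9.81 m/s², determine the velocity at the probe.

Near the bed, under hydrostatic conditions, the piezometric head (z + ψ) equals the free-surface elevation, 344.00 m.
Velocity head = total − piezometric = 344.161 − 344.00 = 0.161 m.
v = √(2g·h_v) = √(2 × 9.81 × 0.161) = 1.78 m/s.

v ≈ 1.78 m/s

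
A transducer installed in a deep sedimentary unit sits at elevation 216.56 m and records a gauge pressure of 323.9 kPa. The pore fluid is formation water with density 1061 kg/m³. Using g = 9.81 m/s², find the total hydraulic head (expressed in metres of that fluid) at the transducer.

ψ = P/(ρg) = 323.9×1000 / (1061 × 9.81) = 31.12 m.
h = z + ψ = 216.56 + 31.12 = 247.68 m.

h ≈ 247.68 m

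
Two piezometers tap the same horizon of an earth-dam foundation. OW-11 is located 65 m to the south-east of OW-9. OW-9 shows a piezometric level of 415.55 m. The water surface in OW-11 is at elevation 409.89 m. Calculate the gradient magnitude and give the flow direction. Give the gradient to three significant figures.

Total head at OW-9: h = 415.55 m (water level in the piezometer is the total head).
Total head at OW-11: h = 409.89 m (water level in the piezometer is the total head).
Head difference: h(OW-9) − h(OW-11) = 415.55 − 409.89 = 5.66 m.
Hydraulic gradient: i = |Δh| / L = 5.66 / 65 = 0.0871.
Flow is from higher to lower head: from OW-9 toward OW-11, i.e. toward the south-east.

i ≈ 0.0871; groundwater flows toward the south-east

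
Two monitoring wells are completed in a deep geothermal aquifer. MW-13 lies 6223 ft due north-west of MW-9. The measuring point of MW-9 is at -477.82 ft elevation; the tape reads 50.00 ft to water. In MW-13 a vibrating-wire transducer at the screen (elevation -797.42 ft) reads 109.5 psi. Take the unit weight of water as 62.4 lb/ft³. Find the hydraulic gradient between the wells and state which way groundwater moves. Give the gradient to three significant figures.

i ≈ 0.00272; groundwater flows toward the north-west

Total head at MW-9: h = -477.82 − 50.00 = -527.82 ft.
Pressure head at MW-13: ψ = 144·P/γ = 144 × 109.5 / 62.4 = 252.69 ft.
Total head at MW-13: h = z + ψ = -797.42 + 252.69 = -544.73 ft.
Head difference: h(MW-9) − h(MW-13) = -527.82 − (-544.73) = 16.91 ft.
Hydraulic gradient: i = |Δh| / L = 16.91 / 6223 = 0.00272.
Flow is from higher to lower head: from MW-9 toward MW-13, i.e. toward the north-west.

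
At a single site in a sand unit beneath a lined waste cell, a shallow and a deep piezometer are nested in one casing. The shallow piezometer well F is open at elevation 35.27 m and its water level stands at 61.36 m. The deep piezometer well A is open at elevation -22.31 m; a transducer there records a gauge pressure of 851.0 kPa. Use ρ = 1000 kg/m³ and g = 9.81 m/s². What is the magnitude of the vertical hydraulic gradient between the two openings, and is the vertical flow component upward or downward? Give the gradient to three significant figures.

|i_v| ≈ 0.0535; vertical flow is upward

Total head at well F: h = 61.36 m (water level in the standpipe).
Pressure head at well A: ψ = P/(ρg) = 851.0×1000 / (1000 × 9.81) = 86.75 m.
Total head at well A: h = z + ψ = -22.31 + 86.75 = 64.44 m.
Δh = h(well F) − h(well A) = 61.36 − 64.44 = -3.08 m.
Vertical separation Δz = 35.27 − (-22.31) = 57.58 m.
|i_v| = |Δh| / Δz = 3.08 / 57.58 = 0.0535.
Head is higher in the deep piezometer, so vertical flow is upward (discharge condition).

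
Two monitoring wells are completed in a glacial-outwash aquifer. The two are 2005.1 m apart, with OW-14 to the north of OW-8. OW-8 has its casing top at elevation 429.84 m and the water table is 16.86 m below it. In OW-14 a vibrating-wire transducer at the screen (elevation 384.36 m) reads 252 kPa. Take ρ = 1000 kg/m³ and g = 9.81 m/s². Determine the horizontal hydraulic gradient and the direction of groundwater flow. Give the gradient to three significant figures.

i ≈ 0.00146; groundwater flows toward the north

Total head at OW-8: h = 429.84 − 16.86 = 412.98 m.
Pressure head at OW-14: ψ = P/(ρg) = 252×1000 / (1000 × 9.81) = 25.69 m.
Total head at OW-14: h = z + ψ = 384.36 + 25.69 = 410.05 m.
Head difference: h(OW-8) − h(OW-14) = 412.98 − 410.05 = 2.93 m.
Hydraulic gradient: i = |Δh| / L = 2.93 / 2005.1 = 0.00146.
Flow is from higher to lower head: from OW-8 toward OW-14, i.e. toward the north.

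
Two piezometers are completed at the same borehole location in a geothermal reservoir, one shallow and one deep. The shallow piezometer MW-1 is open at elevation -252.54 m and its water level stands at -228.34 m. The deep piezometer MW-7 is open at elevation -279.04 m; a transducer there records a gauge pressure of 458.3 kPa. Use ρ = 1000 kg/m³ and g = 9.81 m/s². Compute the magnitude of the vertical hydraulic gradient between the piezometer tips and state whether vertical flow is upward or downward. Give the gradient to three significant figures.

|i_v| ≈ 0.150; vertical flow is downward

Total head at MW-1: h = -228.34 m (water level in the standpipe).
Pressure head at MW-7: ψ = P/(ρg) = 458.3×1000 / (1000 × 9.81) = 46.72 m.
Total head at MW-7: h = z + ψ = -279.04 + 46.72 = -232.32 m.
Δh = h(MW-1) − h(MW-7) = -228.34 − (-232.32) = 3.98 m.
Vertical separation Δz = -252.54 − (-279.04) = 26.50 m.
|i_v| = |Δh| / Δz = 3.98 / 26.50 = 0.150.
Head is higher in the shallow piezometer, so vertical flow is downward (recharge condition).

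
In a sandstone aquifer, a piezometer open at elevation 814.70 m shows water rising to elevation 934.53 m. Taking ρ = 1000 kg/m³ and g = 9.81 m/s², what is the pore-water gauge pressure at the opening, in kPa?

P ≈ 1180 kPa

Pressure head ψ = h − z = 934.53 − 814.70 = 119.83 m.
P = ρgψ = 1000 × 9.81 × 119.83 = 1175532 Pa ≈ 1180 kPa.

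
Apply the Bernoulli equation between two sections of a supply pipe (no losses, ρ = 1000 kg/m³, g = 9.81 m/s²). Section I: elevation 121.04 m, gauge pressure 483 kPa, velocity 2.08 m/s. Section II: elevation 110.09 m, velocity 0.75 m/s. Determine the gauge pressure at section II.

Pressure head at I: ψ₁ = P₁/(ρg) = 483×1000 / (1000 × 9.81) = 49.24 m.
Velocity heads: v₁²/2g = 2.08²/19.62 = 0.221 m; v₂²/2g = 0.75²/19.62 = 0.029 m.
Total head H = z₁ + ψ₁ + v₁²/2g = 121.04 + 49.24 + 0.221 = 170.50 m.
ψ₂ = H − z₂ − v₂²/2g = 170.50 − 110.09 − 0.029 = 60.38 m.
P₂ = ρgψ₂ = 1000 × 9.81 × 60.38 ≈ 592 kPa.

P₂ ≈ 592 kPa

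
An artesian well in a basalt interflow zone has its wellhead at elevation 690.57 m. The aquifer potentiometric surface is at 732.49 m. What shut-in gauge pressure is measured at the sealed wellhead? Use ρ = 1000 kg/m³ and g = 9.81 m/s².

Head above the cap: Δh = 732.49 − 690.57 = 41.92 m.
P = ρgΔh = 1000 × 9.81 × 41.92 = 411235 Pa ≈ 411 kPa.

P ≈ 411 kPa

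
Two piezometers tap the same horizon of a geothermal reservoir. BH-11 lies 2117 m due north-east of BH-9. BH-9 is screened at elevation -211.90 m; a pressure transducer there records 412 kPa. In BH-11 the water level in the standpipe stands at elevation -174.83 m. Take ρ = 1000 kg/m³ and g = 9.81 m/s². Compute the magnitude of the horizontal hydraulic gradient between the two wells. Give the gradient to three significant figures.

Pressure head at BH-9: ψ = P/(ρg) = 412×1000 / (1000 × 9.81) = 42.00 m.
Total head at BH-9: h = z + ψ = -211.90 + 42.00 = -169.90 m.
Total head at BH-11: h = -174.83 m (water level in the piezometer is the total head).
Head difference: h(BH-9) − h(BH-11) = -169.90 − (-174.83) = 4.93 m.
Hydraulic gradient: i = |Δh| / L = 4.93 / 2117 = 0.00233.

i ≈ 0.00233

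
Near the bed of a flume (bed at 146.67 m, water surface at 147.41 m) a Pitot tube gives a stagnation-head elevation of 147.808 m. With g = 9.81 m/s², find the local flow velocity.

v ≈ 2.79 m/s

Near the bed, under hydrostatic conditions, the piezometric head (z + ψ) equals the free-surface elevation, 147.41 m.
Velocity head = total − piezometric = 147.808 − 147.41 = 0.398 m.
v = √(2g·h_v) = √(2 × 9.81 × 0.398) = 2.79 m/s.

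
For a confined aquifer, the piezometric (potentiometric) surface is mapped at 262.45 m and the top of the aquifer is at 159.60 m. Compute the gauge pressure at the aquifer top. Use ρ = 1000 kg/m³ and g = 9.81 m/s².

Pressure head at the aquifer top: ψ = h − z = 262.45 − 159.60 = 102.85 m.
P = ρgψ = 1000 × 9.81 × 102.85 = 1008958 Pa ≈ 1010 kPa.

P ≈ 1010 kPa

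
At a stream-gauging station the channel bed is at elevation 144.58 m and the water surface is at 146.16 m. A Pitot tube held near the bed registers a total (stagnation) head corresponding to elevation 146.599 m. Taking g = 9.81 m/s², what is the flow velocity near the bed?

v ≈ 2.93 m/s

Near the bed, under hydrostatic conditions, the piezometric head (z + ψ) equals the free-surface elevation, 146.16 m.
Velocity head = total − piezometric = 146.599 − 146.16 = 0.439 m.
v = √(2g·h_v) = √(2 × 9.81 × 0.439) = 2.93 m/s.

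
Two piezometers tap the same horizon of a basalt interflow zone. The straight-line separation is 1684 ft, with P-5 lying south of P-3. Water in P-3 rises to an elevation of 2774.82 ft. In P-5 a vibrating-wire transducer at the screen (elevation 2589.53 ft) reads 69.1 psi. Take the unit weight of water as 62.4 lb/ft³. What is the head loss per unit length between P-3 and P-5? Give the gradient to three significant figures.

Total head at P-3: h = 2774.82 ft (water level in the piezometer is the total head).
Pressure head at P-5: ψ = 144·P/γ = 144 × 69.1 / 62.4 = 159.46 ft.
Total head at P-5: h = z + ψ = 2589.53 + 159.46 = 2748.99 ft.
Head difference: h(P-3) − h(P-5) = 2774.82 − 2748.99 = 25.83 ft.
Hydraulic gradient: i = |Δh| / L = 25.83 / 1684 = 0.0153.

i ≈ 0.0153 ft/ft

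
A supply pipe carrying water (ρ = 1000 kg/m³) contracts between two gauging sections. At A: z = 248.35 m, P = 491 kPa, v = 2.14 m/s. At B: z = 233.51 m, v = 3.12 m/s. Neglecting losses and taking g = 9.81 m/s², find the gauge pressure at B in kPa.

Pressure head at A: ψ₁ = P₁/(ρg) = 491×1000 / (1000 × 9.81) = 50.05 m.
Velocity heads: v₁²/2g = 2.14²/19.62 = 0.233 m; v₂²/2g = 3.12²/19.62 = 0.496 m.
Total head H = z₁ + ψ₁ + v₁²/2g = 248.35 + 50.05 + 0.233 = 298.63 m.
ψ₂ = H − z₂ − v₂²/2g = 298.63 − 233.51 − 0.496 = 64.62 m.
P₂ = ρgψ₂ = 1000 × 9.81 × 64.62 ≈ 634 kPa.

P₂ ≈ 634 kPa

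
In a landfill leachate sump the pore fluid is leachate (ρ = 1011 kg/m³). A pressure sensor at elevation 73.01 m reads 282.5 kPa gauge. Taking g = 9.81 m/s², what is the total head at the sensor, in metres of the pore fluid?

ψ = P/(ρg) = 282.5×1000 / (1011 × 9.81) = 28.48 m.
h = z + ψ = 73.01 + 28.48 = 101.49 m.

h ≈ 101.49 m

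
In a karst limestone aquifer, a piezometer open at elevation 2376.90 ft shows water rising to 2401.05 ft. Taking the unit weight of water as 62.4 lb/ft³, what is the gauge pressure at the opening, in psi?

Pressure head ψ = h − z = 2401.05 − 2376.90 = 24.15 ft.
P = γ·ψ / 144 = 62.4 × 24.15 / 144 = 10.5 psi.

P ≈ 10.5 psi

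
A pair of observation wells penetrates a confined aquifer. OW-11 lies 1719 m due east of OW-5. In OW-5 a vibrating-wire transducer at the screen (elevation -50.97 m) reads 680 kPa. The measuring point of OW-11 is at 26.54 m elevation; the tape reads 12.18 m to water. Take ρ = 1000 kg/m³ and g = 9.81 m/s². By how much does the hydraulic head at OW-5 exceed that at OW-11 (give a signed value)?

Pressure head at OW-5: ψ = P/(ρg) = 680×1000 / (1000 × 9.81) = 69.32 m.
Total head at OW-5: h = z + ψ = -50.97 + 69.32 = 18.35 m.
Total head at OW-11: h = 26.54 − 12.18 = 14.36 m.
Head difference: h(OW-5) − h(OW-11) = 18.35 − 14.36 = 3.99 m.

Δh ≈ 3.99 m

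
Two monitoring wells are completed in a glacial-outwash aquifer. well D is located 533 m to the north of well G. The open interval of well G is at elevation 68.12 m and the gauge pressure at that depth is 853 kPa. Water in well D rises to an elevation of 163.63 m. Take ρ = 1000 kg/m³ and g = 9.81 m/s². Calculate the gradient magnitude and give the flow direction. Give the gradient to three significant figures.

Pressure head at well G: ψ = P/(ρg) = 853×1000 / (1000 × 9.81) = 86.95 m.
Total head at well G: h = z + ψ = 68.12 + 86.95 = 155.07 m.
Total head at well D: h = 163.63 m (water level in the piezometer is the total head).
Head difference: h(well G) − h(well D) = 155.07 − 163.63 = -8.56 m.
Hydraulic gradient: i = |Δh| / L = 8.56 / 533 = 0.0161.
Flow is from higher to lower head: from well D toward well G, i.e. toward the south.

i ≈ 0.0161; groundwater flows toward the south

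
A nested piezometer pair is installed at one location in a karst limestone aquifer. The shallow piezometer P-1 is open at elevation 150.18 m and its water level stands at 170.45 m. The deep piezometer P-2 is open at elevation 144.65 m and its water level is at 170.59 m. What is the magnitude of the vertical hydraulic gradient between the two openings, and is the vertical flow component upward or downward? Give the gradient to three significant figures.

Total head at P-1: h = 170.45 m (water level in the standpipe).
Total head at P-2: h = 170.59 m.
Δh = h(P-1) − h(P-2) = 170.45 − 170.59 = -0.14 m.
Vertical separation Δz = 150.18 − 144.65 = 5.53 m.
|i_v| = |Δh| / Δz = 0.14 / 5.53 = 0.0253.
Head is higher in the deep piezometer, so vertical flow is upward (discharge condition).

|i_v| ≈ 0.0253; vertical flow is upward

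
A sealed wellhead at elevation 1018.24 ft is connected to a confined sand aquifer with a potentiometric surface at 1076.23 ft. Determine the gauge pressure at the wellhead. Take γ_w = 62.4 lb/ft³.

Head above the cap: Δh = 1076.23 − 1018.24 = 57.99 ft.
P = γΔh/144 = 62.4 × 57.99 / 144 = 25.1 psi.

P ≈ 25.1 psi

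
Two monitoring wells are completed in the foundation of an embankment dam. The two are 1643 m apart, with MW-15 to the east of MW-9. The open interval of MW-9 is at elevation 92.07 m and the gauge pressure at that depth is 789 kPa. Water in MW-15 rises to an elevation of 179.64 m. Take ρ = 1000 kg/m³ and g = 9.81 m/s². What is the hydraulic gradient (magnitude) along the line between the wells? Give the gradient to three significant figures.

i ≈ 0.00435

Pressure head at MW-9: ψ = P/(ρg) = 789×1000 / (1000 × 9.81) = 80.43 m.
Total head at MW-9: h = z + ψ = 92.07 + 80.43 = 172.50 m.
Total head at MW-15: h = 179.64 m (water level in the piezometer is the total head).
Head difference: h(MW-9) − h(MW-15) = 172.50 − 179.64 = -7.14 m.
Hydraulic gradient: i = |Δh| / L = 7.14 / 1643 = 0.00435.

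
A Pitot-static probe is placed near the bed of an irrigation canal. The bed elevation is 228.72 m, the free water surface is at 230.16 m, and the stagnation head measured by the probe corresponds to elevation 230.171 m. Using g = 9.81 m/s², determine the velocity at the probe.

Near the bed, under hydrostatic conditions, the piezometric head (z + ψ) equals the free-surface elevation, 230.16 m.
Velocity head = total − piezometric = 230.171 − 230.16 = 0.011 m.
v = √(2g·h_v) = √(2 × 9.81 × 0.011) = 0.465 m/s.

v ≈ 0.465 m/s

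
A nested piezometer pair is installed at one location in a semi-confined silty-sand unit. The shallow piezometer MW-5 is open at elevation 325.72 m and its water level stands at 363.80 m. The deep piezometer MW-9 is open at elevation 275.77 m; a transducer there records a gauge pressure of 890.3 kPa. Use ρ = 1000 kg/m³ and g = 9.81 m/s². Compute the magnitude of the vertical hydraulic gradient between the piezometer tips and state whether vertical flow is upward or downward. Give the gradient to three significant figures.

|i_v| ≈ 0.0545; vertical flow is upward

Total head at MW-5: h = 363.80 m (water level in the standpipe).
Pressure head at MW-9: ψ = P/(ρg) = 890.3×1000 / (1000 × 9.81) = 90.75 m.
Total head at MW-9: h = z + ψ = 275.77 + 90.75 = 366.52 m.
Δh = h(MW-5) − h(MW-9) = 363.80 − 366.52 = -2.72 m.
Vertical separation Δz = 325.72 − 275.77 = 49.95 m.
|i_v| = |Δh| / Δz = 2.72 / 49.95 = 0.0545.
Head is higher in the deep piezometer, so vertical flow is upward (discharge condition).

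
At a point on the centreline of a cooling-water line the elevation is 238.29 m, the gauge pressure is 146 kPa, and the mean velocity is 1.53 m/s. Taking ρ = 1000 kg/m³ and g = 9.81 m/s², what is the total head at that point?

Pressure head ψ = P/(ρg) = 146×1000 / (1000 × 9.81) = 14.88 m.
Velocity head = v²/(2g) = 1.53² / (2 × 9.81) = 0.119 m.
h = z + ψ + v²/(2g) = 238.29 + 14.88 + 0.119 = 253.29 m.

h ≈ 253.29 m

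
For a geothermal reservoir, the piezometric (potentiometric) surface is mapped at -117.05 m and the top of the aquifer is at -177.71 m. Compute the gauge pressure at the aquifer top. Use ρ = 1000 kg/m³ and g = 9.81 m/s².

Pressure head at the aquifer top: ψ = h − z = -117.05 − (-177.71) = 60.66 m.
P = ρgψ = 1000 × 9.81 × 60.66 = 595075 Pa ≈ 595 kPa.

P ≈ 595 kPa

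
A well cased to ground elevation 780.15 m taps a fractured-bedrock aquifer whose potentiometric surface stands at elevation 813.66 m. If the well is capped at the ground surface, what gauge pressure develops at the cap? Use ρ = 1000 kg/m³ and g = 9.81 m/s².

Head above the cap: Δh = 813.66 − 780.15 = 33.51 m.
P = ρgΔh = 1000 × 9.81 × 33.51 = 328733 Pa ≈ 329 kPa.

P ≈ 329 kPa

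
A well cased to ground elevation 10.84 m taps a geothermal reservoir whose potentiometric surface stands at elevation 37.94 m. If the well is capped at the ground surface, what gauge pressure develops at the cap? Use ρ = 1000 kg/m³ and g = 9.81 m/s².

Head above the cap: Δh = 37.94 − 10.84 = 27.10 m.
P = ρgΔh = 1000 × 9.81 × 27.10 = 265851 Pa ≈ 266 kPa.

P ≈ 266 kPa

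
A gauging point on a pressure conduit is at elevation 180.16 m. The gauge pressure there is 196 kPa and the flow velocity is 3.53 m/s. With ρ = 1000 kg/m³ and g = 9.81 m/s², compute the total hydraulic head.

Pressure head ψ = P/(ρg) = 196×1000 / (1000 × 9.81) = 19.98 m.
Velocity head = v²/(2g) = 3.53² / (2 × 9.81) = 0.635 m.
h = z + ψ + v²/(2g) = 180.16 + 19.98 + 0.635 = 200.77 m.

h ≈ 200.77 m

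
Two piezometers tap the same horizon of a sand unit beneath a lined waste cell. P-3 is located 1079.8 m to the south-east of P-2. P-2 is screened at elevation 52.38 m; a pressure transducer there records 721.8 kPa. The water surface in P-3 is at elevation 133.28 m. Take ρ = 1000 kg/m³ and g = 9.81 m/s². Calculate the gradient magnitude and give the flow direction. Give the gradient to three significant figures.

Pressure head at P-2: ψ = P/(ρg) = 721.8×1000 / (1000 × 9.81) = 73.58 m.
Total head at P-2: h = z + ψ = 52.38 + 73.58 = 125.96 m.
Total head at P-3: h = 133.28 m (water level in the piezometer is the total head).
Head difference: h(P-2) − h(P-3) = 125.96 − 133.28 = -7.32 m.
Hydraulic gradient: i = |Δh| / L = 7.32 / 1079.8 = 0.00678.
Flow is from higher to lower head: from P-3 toward P-2, i.e. toward the north-west.

i ≈ 0.00678; groundwater flows toward the north-west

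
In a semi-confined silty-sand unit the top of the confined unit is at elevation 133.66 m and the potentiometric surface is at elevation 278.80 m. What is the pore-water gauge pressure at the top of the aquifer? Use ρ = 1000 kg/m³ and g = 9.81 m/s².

Pressure head at the aquifer top: ψ = h − z = 278.80 − 133.66 = 145.14 m.
P = ρgψ = 1000 × 9.81 × 145.14 = 1423823 Pa ≈ 1420 kPa.

P ≈ 1420 kPa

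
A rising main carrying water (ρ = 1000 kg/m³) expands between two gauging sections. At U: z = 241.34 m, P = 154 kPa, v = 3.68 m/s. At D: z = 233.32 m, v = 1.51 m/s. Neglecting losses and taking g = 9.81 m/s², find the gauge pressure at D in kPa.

P₂ ≈ 238 kPa

Pressure head at U: ψ₁ = P₁/(ρg) = 154×1000 / (1000 × 9.81) = 15.70 m.
Velocity heads: v₁²/2g = 3.68²/19.62 = 0.690 m; v₂²/2g = 1.51²/19.62 = 0.116 m.
Total head H = z₁ + ψ₁ + v₁²/2g = 241.34 + 15.70 + 0.690 = 257.73 m.
ψ₂ = H − z₂ − v₂²/2g = 257.73 − 233.32 − 0.116 = 24.29 m.
P₂ = ρgψ₂ = 1000 × 9.81 × 24.29 ≈ 238 kPa.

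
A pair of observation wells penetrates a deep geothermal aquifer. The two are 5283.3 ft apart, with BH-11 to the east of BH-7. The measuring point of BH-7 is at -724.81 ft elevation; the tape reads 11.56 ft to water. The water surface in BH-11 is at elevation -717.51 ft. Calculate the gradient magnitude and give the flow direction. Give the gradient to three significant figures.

Total head at BH-7: h = -724.81 − 11.56 = -736.37 ft.
Total head at BH-11: h = -717.51 ft (water level in the piezometer is the total head).
Head difference: h(BH-7) − h(BH-11) = -736.37 − (-717.51) = -18.86 ft.
Hydraulic gradient: i = |Δh| / L = 18.86 / 5283.3 = 0.00357.
Flow is from higher to lower head: from BH-11 toward BH-7, i.e. toward the west.

i ≈ 0.00357; groundwater flows toward the west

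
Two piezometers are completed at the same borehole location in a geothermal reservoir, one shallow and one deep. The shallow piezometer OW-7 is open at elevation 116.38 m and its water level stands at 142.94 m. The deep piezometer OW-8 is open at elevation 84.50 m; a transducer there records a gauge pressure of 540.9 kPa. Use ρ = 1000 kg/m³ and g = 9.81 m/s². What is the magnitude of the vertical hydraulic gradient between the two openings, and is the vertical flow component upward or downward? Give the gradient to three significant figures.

Total head at OW-7: h = 142.94 m (water level in the standpipe).
Pressure head at OW-8: ψ = P/(ρg) = 540.9×1000 / (1000 × 9.81) = 55.14 m.
Total head at OW-8: h = z + ψ = 84.50 + 55.14 = 139.64 m.
Δh = h(OW-7) − h(OW-8) = 142.94 − 139.64 = 3.30 m.
Vertical separation Δz = 116.38 − 84.50 = 31.88 m.
|i_v| = |Δh| / Δz = 3.30 / 31.88 = 0.104.
Head is higher in the shallow piezometer, so vertical flow is downward (recharge condition).

|i_v| ≈ 0.104; vertical flow is downward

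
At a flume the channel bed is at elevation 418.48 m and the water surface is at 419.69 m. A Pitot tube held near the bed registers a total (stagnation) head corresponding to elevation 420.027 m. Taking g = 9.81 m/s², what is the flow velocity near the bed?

v ≈ 2.57 m/s

Near the bed, under hydrostatic conditions, the piezometric head (z + ψ) equals the free-surface elevation, 419.69 m.
Velocity head = total − piezometric = 420.027 − 419.69 = 0.337 m.
v = √(2g·h_v) = √(2 × 9.81 × 0.337) = 2.57 m/s.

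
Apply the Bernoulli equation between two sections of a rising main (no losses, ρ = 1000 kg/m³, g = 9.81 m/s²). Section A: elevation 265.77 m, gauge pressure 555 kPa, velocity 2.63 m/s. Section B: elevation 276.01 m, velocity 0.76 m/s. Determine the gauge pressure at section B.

Pressure head at A: ψ₁ = P₁/(ρg) = 555×1000 / (1000 × 9.81) = 56.57 m.
Velocity heads: v₁²/2g = 2.63²/19.62 = 0.353 m; v₂²/2g = 0.76²/19.62 = 0.029 m.
Total head H = z₁ + ψ₁ + v₁²/2g = 265.77 + 56.57 + 0.353 = 322.69 m.
ψ₂ = H − z₂ − v₂²/2g = 322.69 − 276.01 − 0.029 = 46.65 m.
P₂ = ρgψ₂ = 1000 × 9.81 × 46.65 ≈ 458 kPa.

P₂ ≈ 458 kPa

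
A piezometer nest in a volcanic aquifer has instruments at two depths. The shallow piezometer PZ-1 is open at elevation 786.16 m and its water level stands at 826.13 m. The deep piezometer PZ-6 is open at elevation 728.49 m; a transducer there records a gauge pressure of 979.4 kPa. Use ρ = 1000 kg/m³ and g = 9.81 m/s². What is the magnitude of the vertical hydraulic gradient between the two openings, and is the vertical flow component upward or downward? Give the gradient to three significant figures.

Total head at PZ-1: h = 826.13 m (water level in the standpipe).
Pressure head at PZ-6: ψ = P/(ρg) = 979.4×1000 / (1000 × 9.81) = 99.84 m.
Total head at PZ-6: h = z + ψ = 728.49 + 99.84 = 828.33 m.
Δh = h(PZ-1) − h(PZ-6) = 826.13 − 828.33 = -2.20 m.
Vertical separation Δz = 786.16 − 728.49 = 57.67 m.
|i_v| = |Δh| / Δz = 2.20 / 57.67 = 0.0381.
Head is higher in the deep piezometer, so vertical flow is upward (discharge condition).

|i_v| ≈ 0.0381; vertical flow is upward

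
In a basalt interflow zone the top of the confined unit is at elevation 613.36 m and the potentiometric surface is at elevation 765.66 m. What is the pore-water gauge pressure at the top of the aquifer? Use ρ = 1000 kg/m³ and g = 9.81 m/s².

Pressure head at the aquifer top: ψ = h − z = 765.66 − 613.36 = 152.30 m.
P = ρgψ = 1000 × 9.81 × 152.30 = 1494063 Pa ≈ 1490 kPa.

P ≈ 1490 kPa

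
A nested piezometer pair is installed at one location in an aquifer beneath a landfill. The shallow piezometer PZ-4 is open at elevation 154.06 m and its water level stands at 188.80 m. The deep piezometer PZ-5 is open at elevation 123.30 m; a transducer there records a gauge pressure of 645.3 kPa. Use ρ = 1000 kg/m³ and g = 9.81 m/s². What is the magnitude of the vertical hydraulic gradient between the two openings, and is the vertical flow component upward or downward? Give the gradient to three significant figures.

|i_v| ≈ 0.00910; vertical flow is upward

Total head at PZ-4: h = 188.80 m (water level in the standpipe).
Pressure head at PZ-5: ψ = P/(ρg) = 645.3×1000 / (1000 × 9.81) = 65.78 m.
Total head at PZ-5: h = z + ψ = 123.30 + 65.78 = 189.08 m.
Δh = h(PZ-4) − h(PZ-5) = 188.80 − 189.08 = -0.28 m.
Vertical separation Δz = 154.06 − 123.30 = 30.76 m.
|i_v| = |Δh| / Δz = 0.28 / 30.76 = 0.00910.
Head is higher in the deep piezometer, so vertical flow is upward (discharge condition).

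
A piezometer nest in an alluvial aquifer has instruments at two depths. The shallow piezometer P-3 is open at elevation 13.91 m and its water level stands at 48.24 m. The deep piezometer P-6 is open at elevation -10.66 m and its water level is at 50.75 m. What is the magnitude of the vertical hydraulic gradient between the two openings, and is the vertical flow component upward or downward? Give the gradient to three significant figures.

Total head at P-3: h = 48.24 m (water level in the standpipe).
Total head at P-6: h = 50.75 m.
Δh = h(P-3) − h(P-6) = 48.24 − 50.75 = -2.51 m.
Vertical separation Δz = 13.91 − (-10.66) = 24.57 m.
|i_v| = |Δh| / Δz = 2.51 / 24.57 = 0.102.
Head is higher in the deep piezometer, so vertical flow is upward (discharge condition).

|i_v| ≈ 0.102; vertical flow is upward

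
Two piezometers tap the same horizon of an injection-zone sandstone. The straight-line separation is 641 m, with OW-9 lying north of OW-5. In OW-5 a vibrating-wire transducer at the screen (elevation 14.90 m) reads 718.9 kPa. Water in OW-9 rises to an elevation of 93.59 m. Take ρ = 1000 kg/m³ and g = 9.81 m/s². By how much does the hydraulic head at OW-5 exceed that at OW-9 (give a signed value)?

Δh ≈ -5.41 m

Pressure head at OW-5: ψ = P/(ρg) = 718.9×1000 / (1000 × 9.81) = 73.28 m.
Total head at OW-5: h = z + ψ = 14.90 + 73.28 = 88.18 m.
Total head at OW-9: h = 93.59 m (water level in the piezometer is the total head).
Head difference: h(OW-5) − h(OW-9) = 88.18 − 93.59 = -5.41 m.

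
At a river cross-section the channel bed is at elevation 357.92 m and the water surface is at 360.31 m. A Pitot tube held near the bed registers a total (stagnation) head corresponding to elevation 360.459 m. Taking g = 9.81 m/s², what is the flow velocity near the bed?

Near the bed, under hydrostatic conditions, the piezometric head (z + ψ) equals the free-surface elevation, 360.31 m.
Velocity head = total − piezometric = 360.459 − 360.31 = 0.149 m.
v = √(2g·h_v) = √(2 × 9.81 × 0.149) = 1.71 m/s.

v ≈ 1.71 m/s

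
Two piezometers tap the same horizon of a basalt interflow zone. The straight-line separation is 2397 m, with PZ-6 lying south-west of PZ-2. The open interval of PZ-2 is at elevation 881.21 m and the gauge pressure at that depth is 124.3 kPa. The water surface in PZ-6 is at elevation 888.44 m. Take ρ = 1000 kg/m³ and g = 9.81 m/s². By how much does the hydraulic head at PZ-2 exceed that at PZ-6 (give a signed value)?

Pressure head at PZ-2: ψ = P/(ρg) = 124.3×1000 / (1000 × 9.81) = 12.67 m.
Total head at PZ-2: h = z + ψ = 881.21 + 12.67 = 893.88 m.
Total head at PZ-6: h = 888.44 m (water level in the piezometer is the total head).
Head difference: h(PZ-2) − h(PZ-6) = 893.88 − 888.44 = 5.44 m.

Δh ≈ 5.44 m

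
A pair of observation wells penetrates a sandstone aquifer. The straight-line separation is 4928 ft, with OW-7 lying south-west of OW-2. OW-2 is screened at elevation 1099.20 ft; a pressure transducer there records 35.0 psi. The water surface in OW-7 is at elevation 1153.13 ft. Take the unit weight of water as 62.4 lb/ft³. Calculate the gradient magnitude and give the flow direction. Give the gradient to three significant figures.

i ≈ 0.00545; groundwater flows toward the south-west

Pressure head at OW-2: ψ = 144·P/γ = 144 × 35.0 / 62.4 = 80.77 ft.
Total head at OW-2: h = z + ψ = 1099.20 + 80.77 = 1179.97 ft.
Total head at OW-7: h = 1153.13 ft (water level in the piezometer is the total head).
Head difference: h(OW-2) − h(OW-7) = 1179.97 − 1153.13 = 26.84 ft.
Hydraulic gradient: i = |Δh| / L = 26.84 / 4928 = 0.00545.
Flow is from higher to lower head: from OW-2 toward OW-7, i.e. toward the south-west.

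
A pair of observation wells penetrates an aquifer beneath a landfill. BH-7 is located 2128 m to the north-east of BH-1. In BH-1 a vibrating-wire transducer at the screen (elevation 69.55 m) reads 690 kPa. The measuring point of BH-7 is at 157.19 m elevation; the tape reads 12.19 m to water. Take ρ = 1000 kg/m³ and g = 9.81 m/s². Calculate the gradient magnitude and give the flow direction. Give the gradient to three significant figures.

Pressure head at BH-1: ψ = P/(ρg) = 690×1000 / (1000 × 9.81) = 70.34 m.
Total head at BH-1: h = z + ψ = 69.55 + 70.34 = 139.89 m.
Total head at BH-7: h = 157.19 − 12.19 = 145.00 m.
Head difference: h(BH-1) − h(BH-7) = 139.89 − 145.00 = -5.11 m.
Hydraulic gradient: i = |Δh| / L = 5.11 / 2128 = 0.00240.
Flow is from higher to lower head: from BH-7 toward BH-1, i.e. toward the south-west.

i ≈ 0.00240; groundwater flows toward the south-west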